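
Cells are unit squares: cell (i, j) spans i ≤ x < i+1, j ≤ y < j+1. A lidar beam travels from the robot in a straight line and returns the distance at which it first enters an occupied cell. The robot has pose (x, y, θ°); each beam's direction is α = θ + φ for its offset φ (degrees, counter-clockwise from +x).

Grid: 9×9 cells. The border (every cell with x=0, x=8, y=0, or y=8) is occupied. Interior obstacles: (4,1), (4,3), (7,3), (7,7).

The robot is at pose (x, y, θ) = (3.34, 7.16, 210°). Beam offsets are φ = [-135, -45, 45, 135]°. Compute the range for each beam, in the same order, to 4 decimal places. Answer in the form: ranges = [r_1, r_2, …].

beam 1: φ=-135°, α=75°
  dir = (cos 75°, sin 75°) = (0.2588, 0.9659); from cell (3,7)
  next x-line at t=2.5500, next y-line at t=0.8696; Δt_x=3.8637, Δt_y=1.0353
    y: enter (3,8) at t=0.8696 ← occupied
  → r_1 = 0.8696
beam 2: φ=-45°, α=165°
  dir = (cos 165°, sin 165°) = (-0.9659, 0.2588); from cell (3,7)
  next x-line at t=0.3520, next y-line at t=3.2455; Δt_x=1.0353, Δt_y=3.8637
    x: enter (2,7) at t=0.3520
    x: enter (1,7) at t=1.3873
    x: enter (0,7) at t=2.4225 ← occupied
  → r_2 = 2.4225
beam 3: φ=45°, α=255°
  dir = (cos 255°, sin 255°) = (-0.2588, -0.9659); from cell (3,7)
  next x-line at t=1.3137, next y-line at t=0.1656; Δt_x=3.8637, Δt_y=1.0353
    y: enter (3,6) at t=0.1656
    y: enter (3,5) at t=1.2009
    x: enter (2,5) at t=1.3137
    y: enter (2,4) at t=2.2362
    y: enter (2,3) at t=3.2715
    y: enter (2,2) at t=4.3067
    x: enter (1,2) at t=5.1774
    y: enter (1,1) at t=5.3420
    y: enter (1,0) at t=6.3773 ← occupied
  → r_3 = 6.3773
beam 4: φ=135°, α=345°
  dir = (cos 345°, sin 345°) = (0.9659, -0.2588); from cell (3,7)
  next x-line at t=0.6833, next y-line at t=0.6182; Δt_x=1.0353, Δt_y=3.8637
    y: enter (3,6) at t=0.6182
    x: enter (4,6) at t=0.6833
    x: enter (5,6) at t=1.7186
    x: enter (6,6) at t=2.7538
    x: enter (7,6) at t=3.7891
    y: enter (7,5) at t=4.4819
    x: enter (8,5) at t=4.8244 ← occupied
  → r_4 = 4.8244

ranges = [0.8696, 2.4225, 6.3773, 4.8244]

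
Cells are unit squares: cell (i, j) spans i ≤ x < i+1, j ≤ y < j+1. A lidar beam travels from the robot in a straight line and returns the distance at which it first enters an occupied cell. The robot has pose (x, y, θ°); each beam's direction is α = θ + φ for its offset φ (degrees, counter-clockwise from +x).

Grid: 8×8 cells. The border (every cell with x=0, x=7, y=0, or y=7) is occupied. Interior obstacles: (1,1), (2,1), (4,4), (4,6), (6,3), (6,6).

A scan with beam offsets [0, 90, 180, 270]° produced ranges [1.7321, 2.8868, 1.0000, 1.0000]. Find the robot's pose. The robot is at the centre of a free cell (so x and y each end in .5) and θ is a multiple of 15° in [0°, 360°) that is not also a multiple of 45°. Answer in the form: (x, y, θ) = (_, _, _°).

(x, y, θ) = (3.5, 5.5, 120°)

The pose lattice has 30·16 = 480 candidates. Test each by forward raycasting.
  (3.5, 5.5, 210°): beam 1 = 2.8868 ≠ 1.7321 ✗
  (6.5, 1.5, 345°): beam 1 = 0.5176 ≠ 1.7321 ✗
  (5.5, 6.5, 285°): beam 1 = 2.5882 ≠ 1.7321 ✗
  (1.5, 5.5, 150°): beam 1 = 0.5774 ≠ 1.7321 ✗
  (1.5, 5.5, 255°): beam 1 = 1.9319 ≠ 1.7321 ✗
  …
  (3.5, 5.5, 120°): r_1=1.7321, r_2=2.8868, r_3=1.0000, r_4=1.0000 — all match ✓
Only this pose fits every beam.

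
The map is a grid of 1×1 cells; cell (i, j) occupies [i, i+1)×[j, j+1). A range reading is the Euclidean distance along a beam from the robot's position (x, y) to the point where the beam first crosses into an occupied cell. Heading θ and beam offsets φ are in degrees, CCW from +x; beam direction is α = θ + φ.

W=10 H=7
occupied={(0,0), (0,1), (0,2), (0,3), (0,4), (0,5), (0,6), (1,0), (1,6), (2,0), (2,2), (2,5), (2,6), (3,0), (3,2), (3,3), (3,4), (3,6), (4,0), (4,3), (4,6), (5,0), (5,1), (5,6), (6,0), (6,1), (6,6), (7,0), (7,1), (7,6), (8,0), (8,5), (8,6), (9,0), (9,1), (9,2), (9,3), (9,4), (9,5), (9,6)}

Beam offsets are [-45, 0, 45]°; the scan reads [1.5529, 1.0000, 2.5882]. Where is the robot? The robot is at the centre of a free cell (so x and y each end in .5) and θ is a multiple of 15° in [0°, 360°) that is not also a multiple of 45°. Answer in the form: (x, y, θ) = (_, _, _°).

(x, y, θ) = (5.5, 4.5, 240°)

Enumerate (i+0.5, j+0.5, θ) over the 30 free cells and 16 admissible headings. For each, cast all 3 beams and compare to the given ranges.
  (4.5, 5.5, 300°): beam 2 = 4.0415 ≠ 1.0000 ✗
  (1.5, 1.5, 120°): beam 1 = 3.6235 ≠ 1.5529 ✗
  (7.5, 2.5, 300°): beam 1 = 0.5176 ≠ 1.5529 ✗
  …
  (5.5, 4.5, 240°): r_1=1.5529, r_2=1.0000, r_3=2.5882 — all match ✓
No second candidate reproduces the full scan.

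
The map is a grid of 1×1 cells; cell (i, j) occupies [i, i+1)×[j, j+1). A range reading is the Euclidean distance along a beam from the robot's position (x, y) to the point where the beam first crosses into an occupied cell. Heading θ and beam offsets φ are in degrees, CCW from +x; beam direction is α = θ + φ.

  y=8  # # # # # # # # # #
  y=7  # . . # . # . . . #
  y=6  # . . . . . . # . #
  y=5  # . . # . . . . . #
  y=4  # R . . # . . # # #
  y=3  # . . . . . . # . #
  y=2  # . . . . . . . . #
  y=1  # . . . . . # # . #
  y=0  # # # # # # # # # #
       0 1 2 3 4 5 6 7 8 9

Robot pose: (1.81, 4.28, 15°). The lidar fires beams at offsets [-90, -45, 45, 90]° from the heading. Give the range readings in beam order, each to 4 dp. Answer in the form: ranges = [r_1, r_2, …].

ranges = [3.3957, 4.8382, 3.1408, 3.1296]

beam 1: φ=-90°, α=285°
  cosα=0.2588 sinα=-0.9659 | (1,4) | tMaxX 0.7341 tMaxY 0.2899 | tΔX 3.8637 tΔY 1.0353
    t=0.2899 [y] (1,3)
    t=0.7341 [x] (2,3)
    t=1.3252 [y] (2,2)
    t=2.3604 [y] (2,1)
    t=3.3957 [y] (2,0) — stop
  → r_1 = 3.3957
beam 2: φ=-45°, α=330°
  cosα=0.8660 sinα=-0.5000 | (1,4) | tMaxX 0.2194 tMaxY 0.5600 | tΔX 1.1547 tΔY 2.0000
    t=0.2194 [x] (2,4)
    t=0.5600 [y] (2,3)
    t=1.3741 [x] (3,3)
    t=2.5288 [x] (4,3)
    t=2.5600 [y] (4,2)
    t=3.6835 [x] (5,2)
    t=4.5600 [y] (5,1)
    t=4.8382 [x] (6,1) — stop
  → r_2 = 4.8382
beam 3: φ=45°, α=60°
  cosα=0.5000 sinα=0.8660 | (1,4) | tMaxX 0.3800 tMaxY 0.8314 | tΔX 2.0000 tΔY 1.1547
    t=0.3800 [x] (2,4)
    t=0.8314 [y] (2,5)
    t=1.9861 [y] (2,6)
    t=2.3800 [x] (3,6)
    t=3.1408 [y] (3,7) — stop
  → r_3 = 3.1408
beam 4: φ=90°, α=105°
  cosα=-0.2588 sinα=0.9659 | (1,4) | tMaxX 3.1296 tMaxY 0.7454 | tΔX 3.8637 tΔY 1.0353
    t=0.7454 [y] (1,5)
    t=1.7807 [y] (1,6)
    t=2.8160 [y] (1,7)
    t=3.1296 [x] (0,7) — stop
  → r_4 = 3.1296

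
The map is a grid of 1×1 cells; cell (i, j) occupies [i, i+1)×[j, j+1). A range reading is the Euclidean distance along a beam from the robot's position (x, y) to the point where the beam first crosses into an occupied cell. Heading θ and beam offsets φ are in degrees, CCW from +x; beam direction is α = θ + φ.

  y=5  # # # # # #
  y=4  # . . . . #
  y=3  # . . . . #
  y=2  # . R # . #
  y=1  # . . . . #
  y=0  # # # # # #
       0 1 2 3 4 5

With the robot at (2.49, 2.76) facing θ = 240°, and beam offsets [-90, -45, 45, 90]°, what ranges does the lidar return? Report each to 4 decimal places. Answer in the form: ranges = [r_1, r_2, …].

ranges = [1.7205, 1.5426, 1.8221, 0.5889]

beam 1: φ=-90°, α=150°
  dir = (cos 150°, sin 150°) = (-0.8660, 0.5000); from cell (2,2)
  next x-line at t=0.5658, next y-line at t=0.4800; Δt_x=1.1547, Δt_y=2.0000
    y: enter (2,3) at t=0.4800
    x: enter (1,3) at t=0.5658
    x: enter (0,3) at t=1.7205 ← occupied
  → r_1 = 1.7205
beam 2: φ=-45°, α=195°
  dir = (cos 195°, sin 195°) = (-0.9659, -0.2588); from cell (2,2)
  next x-line at t=0.5073, next y-line at t=2.9364; Δt_x=1.0353, Δt_y=3.8637
    x: enter (1,2) at t=0.5073
    x: enter (0,2) at t=1.5426 ← occupied
  → r_2 = 1.5426
beam 3: φ=45°, α=285°
  dir = (cos 285°, sin 285°) = (0.2588, -0.9659); from cell (2,2)
  next x-line at t=1.9705, next y-line at t=0.7868; Δt_x=3.8637, Δt_y=1.0353
    y: enter (2,1) at t=0.7868
    y: enter (2,0) at t=1.8221 ← occupied
  → r_3 = 1.8221
beam 4: φ=90°, α=330°
  dir = (cos 330°, sin 330°) = (0.8660, -0.5000); from cell (2,2)
  next x-line at t=0.5889, next y-line at t=1.5200; Δt_x=1.1547, Δt_y=2.0000
    x: enter (3,2) at t=0.5889 ← occupied
  → r_4 = 0.5889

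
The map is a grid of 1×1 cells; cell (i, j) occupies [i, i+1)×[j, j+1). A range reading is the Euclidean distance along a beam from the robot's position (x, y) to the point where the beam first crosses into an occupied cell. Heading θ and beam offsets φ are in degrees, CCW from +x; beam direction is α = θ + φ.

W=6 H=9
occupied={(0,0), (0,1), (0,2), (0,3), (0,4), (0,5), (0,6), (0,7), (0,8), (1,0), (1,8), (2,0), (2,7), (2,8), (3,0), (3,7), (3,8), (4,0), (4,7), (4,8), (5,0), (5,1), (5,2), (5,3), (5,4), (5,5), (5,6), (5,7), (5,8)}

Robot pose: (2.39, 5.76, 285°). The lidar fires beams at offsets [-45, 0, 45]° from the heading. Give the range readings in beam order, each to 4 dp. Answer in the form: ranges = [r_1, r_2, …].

ranges = [2.7800, 4.9279, 3.0138]

beam 1: φ=-45°, α=240°
  dir = (cos 240°, sin 240°) = (-0.5000, -0.8660); from cell (2,5)
  next x-line at t=0.7800, next y-line at t=0.8776; Δt_x=2.0000, Δt_y=1.1547
    x: enter (1,5) at t=0.7800
    y: enter (1,4) at t=0.8776
    y: enter (1,3) at t=2.0323
    x: enter (0,3) at t=2.7800 ← occupied
  → r_1 = 2.7800
beam 2: φ=0°, α=285°
  dir = (cos 285°, sin 285°) = (0.2588, -0.9659); from cell (2,5)
  next x-line at t=2.3569, next y-line at t=0.7868; Δt_x=3.8637, Δt_y=1.0353
    y: enter (2,4) at t=0.7868
    y: enter (2,3) at t=1.8221
    x: enter (3,3) at t=2.3569
    y: enter (3,2) at t=2.8574
    y: enter (3,1) at t=3.8926
    y: enter (3,0) at t=4.9279 ← occupied
  → r_2 = 4.9279
beam 3: φ=45°, α=330°
  dir = (cos 330°, sin 330°) = (0.8660, -0.5000); from cell (2,5)
  next x-line at t=0.7044, next y-line at t=1.5200; Δt_x=1.1547, Δt_y=2.0000
    x: enter (3,5) at t=0.7044
    y: enter (3,4) at t=1.5200
    x: enter (4,4) at t=1.8591
    x: enter (5,4) at t=3.0138 ← occupied
  → r_3 = 3.0138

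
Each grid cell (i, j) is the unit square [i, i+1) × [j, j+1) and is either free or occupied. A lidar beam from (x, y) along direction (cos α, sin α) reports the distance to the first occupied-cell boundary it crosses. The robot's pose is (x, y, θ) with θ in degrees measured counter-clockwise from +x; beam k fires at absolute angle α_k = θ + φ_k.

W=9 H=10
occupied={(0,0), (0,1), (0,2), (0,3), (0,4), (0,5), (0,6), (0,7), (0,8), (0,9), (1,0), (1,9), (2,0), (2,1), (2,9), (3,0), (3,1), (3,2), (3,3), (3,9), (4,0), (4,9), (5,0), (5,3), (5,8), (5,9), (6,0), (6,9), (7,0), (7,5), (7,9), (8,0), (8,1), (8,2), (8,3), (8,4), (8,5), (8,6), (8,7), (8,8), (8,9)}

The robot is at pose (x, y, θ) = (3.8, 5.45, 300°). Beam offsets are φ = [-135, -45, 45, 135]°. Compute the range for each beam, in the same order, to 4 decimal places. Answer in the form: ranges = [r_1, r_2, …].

beam 1: φ=-135°, α=165°
  cosα=-0.9659 sinα=0.2588 | (3,5) | tMaxX 0.8282 tMaxY 2.1250 | tΔX 1.0353 tΔY 3.8637
    t=0.8282 [x] (2,5)
    t=1.8635 [x] (1,5)
    t=2.1250 [y] (1,6)
    t=2.8988 [x] (0,6) — stop
  → r_1 = 2.8988
beam 2: φ=-45°, α=255°
  cosα=-0.2588 sinα=-0.9659 | (3,5) | tMaxX 3.0910 tMaxY 0.4659 | tΔX 3.8637 tΔY 1.0353
    t=0.4659 [y] (3,4)
    t=1.5012 [y] (3,3) — stop
  → r_2 = 1.5012
beam 3: φ=45°, α=345°
  cosα=0.9659 sinα=-0.2588 | (3,5) | tMaxX 0.2071 tMaxY 1.7387 | tΔX 1.0353 tΔY 3.8637
    t=0.2071 [x] (4,5)
    t=1.2423 [x] (5,5)
    t=1.7387 [y] (5,4)
    t=2.2776 [x] (6,4)
    t=3.3129 [x] (7,4)
    t=4.3482 [x] (8,4) — stop
  → r_3 = 4.3482
beam 4: φ=135°, α=75°
  cosα=0.2588 sinα=0.9659 | (3,5) | tMaxX 0.7727 tMaxY 0.5694 | tΔX 3.8637 tΔY 1.0353
    t=0.5694 [y] (3,6)
    t=0.7727 [x] (4,6)
    t=1.6047 [y] (4,7)
    t=2.6400 [y] (4,8)
    t=3.6752 [y] (4,9) — stop
  → r_4 = 3.6752

ranges = [2.8988, 1.5012, 4.3482, 3.6752]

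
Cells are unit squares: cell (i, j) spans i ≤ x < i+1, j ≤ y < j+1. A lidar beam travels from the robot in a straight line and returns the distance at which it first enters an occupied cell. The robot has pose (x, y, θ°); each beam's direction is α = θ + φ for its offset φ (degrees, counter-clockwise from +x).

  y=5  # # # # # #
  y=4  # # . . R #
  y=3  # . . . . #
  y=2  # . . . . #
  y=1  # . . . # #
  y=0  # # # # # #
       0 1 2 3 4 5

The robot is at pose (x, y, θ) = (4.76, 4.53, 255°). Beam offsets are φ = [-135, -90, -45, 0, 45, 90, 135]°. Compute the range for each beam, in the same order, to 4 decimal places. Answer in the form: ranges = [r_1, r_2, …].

ranges = [0.5427, 1.8159, 4.3417, 2.6192, 0.4800, 0.2485, 0.2771]

beam 1: φ=-135°, α=120°
  dir = (cos 120°, sin 120°) = (-0.5000, 0.8660); from cell (4,4)
  next x-line at t=1.5200, next y-line at t=0.5427; Δt_x=2.0000, Δt_y=1.1547
    y: enter (4,5) at t=0.5427 ← occupied
  → r_1 = 0.5427
beam 2: φ=-90°, α=165°
  dir = (cos 165°, sin 165°) = (-0.9659, 0.2588); from cell (4,4)
  next x-line at t=0.7868, next y-line at t=1.8159; Δt_x=1.0353, Δt_y=3.8637
    x: enter (3,4) at t=0.7868
    y: enter (3,5) at t=1.8159 ← occupied
  → r_2 = 1.8159
beam 3: φ=-45°, α=210°
  dir = (cos 210°, sin 210°) = (-0.8660, -0.5000); from cell (4,4)
  next x-line at t=0.8776, next y-line at t=1.0600; Δt_x=1.1547, Δt_y=2.0000
    x: enter (3,4) at t=0.8776
    y: enter (3,3) at t=1.0600
    x: enter (2,3) at t=2.0323
    y: enter (2,2) at t=3.0600
    x: enter (1,2) at t=3.1870
    x: enter (0,2) at t=4.3417 ← occupied
  → r_3 = 4.3417
beam 4: φ=0°, α=255°
  dir = (cos 255°, sin 255°) = (-0.2588, -0.9659); from cell (4,4)
  next x-line at t=2.9364, next y-line at t=0.5487; Δt_x=3.8637, Δt_y=1.0353
    y: enter (4,3) at t=0.5487
    y: enter (4,2) at t=1.5840
    y: enter (4,1) at t=2.6192 ← occupied
  → r_4 = 2.6192
beam 5: φ=45°, α=300°
  dir = (cos 300°, sin 300°) = (0.5000, -0.8660); from cell (4,4)
  next x-line at t=0.4800, next y-line at t=0.6120; Δt_x=2.0000, Δt_y=1.1547
    x: enter (5,4) at t=0.4800 ← occupied
  → r_5 = 0.4800
beam 6: φ=90°, α=345°
  dir = (cos 345°, sin 345°) = (0.9659, -0.2588); from cell (4,4)
  next x-line at t=0.2485, next y-line at t=2.0478; Δt_x=1.0353, Δt_y=3.8637
    x: enter (5,4) at t=0.2485 ← occupied
  → r_6 = 0.2485
beam 7: φ=135°, α=30°
  dir = (cos 30°, sin 30°) = (0.8660, 0.5000); from cell (4,4)
  next x-line at t=0.2771, next y-line at t=0.9400; Δt_x=1.1547, Δt_y=2.0000
    x: enter (5,4) at t=0.2771 ← occupied
  → r_7 = 0.2771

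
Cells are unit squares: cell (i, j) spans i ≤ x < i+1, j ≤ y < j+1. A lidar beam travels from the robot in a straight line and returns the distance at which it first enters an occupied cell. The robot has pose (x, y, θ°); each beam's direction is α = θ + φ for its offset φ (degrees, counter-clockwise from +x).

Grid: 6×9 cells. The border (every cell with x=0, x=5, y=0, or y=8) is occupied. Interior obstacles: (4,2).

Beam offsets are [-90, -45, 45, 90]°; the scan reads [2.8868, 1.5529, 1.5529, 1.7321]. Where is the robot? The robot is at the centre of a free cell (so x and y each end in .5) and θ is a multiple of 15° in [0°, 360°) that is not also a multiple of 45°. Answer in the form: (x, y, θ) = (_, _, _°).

Enumerate (i+0.5, j+0.5, θ) over the 27 free cells and 16 admissible headings. For each, cast all 4 beams and compare to the given ranges.
  (1.5, 7.5, 150°): beam 1 = 0.5774 ≠ 2.8868 ✗
  (3.5, 5.5, 15°): beam 1 = 2.5882 ≠ 2.8868 ✗
  (4.5, 5.5, 255°): beam 1 = 3.6235 ≠ 2.8868 ✗
  (2.5, 3.5, 15°): beam 1 = 2.5882 ≠ 2.8868 ✗
  (3.5, 2.5, 15°): beam 1 = 1.5529 ≠ 2.8868 ✗
  …
  (2.5, 6.5, 120°): r_1=2.8868, r_2=1.5529, r_3=1.5529, r_4=1.7321 — all match ✓
No second candidate reproduces the full scan.

(x, y, θ) = (2.5, 6.5, 120°)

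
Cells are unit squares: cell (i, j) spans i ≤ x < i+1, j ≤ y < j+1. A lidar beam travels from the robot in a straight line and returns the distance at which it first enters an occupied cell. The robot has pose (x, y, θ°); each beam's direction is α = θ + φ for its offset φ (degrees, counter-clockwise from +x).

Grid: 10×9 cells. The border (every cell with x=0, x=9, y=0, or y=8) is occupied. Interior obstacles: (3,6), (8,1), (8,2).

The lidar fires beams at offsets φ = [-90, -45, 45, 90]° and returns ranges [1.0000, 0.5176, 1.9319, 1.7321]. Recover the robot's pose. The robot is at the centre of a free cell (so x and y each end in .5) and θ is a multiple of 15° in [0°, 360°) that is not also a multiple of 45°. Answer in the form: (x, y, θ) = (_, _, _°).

(x, y, θ) = (5.5, 7.5, 120°)

The pose lattice has 53·16 = 848 candidates. Test each by forward raycasting.
  (3.5, 2.5, 195°): beam 1 = 5.6940 ≠ 1.0000 ✗
  (5.5, 5.5, 330°): beam 1 = 5.1962 ≠ 1.0000 ✗
  (2.5, 3.5, 285°): beam 1 = 1.5529 ≠ 1.0000 ✗
  (6.5, 1.5, 285°): beam 1 = 1.9319 ≠ 1.0000 ✗
  …
  (5.5, 7.5, 120°): r_1=1.0000, r_2=0.5176, r_3=1.9319, r_4=1.7321 — all match ✓
No second candidate reproduces the full scan.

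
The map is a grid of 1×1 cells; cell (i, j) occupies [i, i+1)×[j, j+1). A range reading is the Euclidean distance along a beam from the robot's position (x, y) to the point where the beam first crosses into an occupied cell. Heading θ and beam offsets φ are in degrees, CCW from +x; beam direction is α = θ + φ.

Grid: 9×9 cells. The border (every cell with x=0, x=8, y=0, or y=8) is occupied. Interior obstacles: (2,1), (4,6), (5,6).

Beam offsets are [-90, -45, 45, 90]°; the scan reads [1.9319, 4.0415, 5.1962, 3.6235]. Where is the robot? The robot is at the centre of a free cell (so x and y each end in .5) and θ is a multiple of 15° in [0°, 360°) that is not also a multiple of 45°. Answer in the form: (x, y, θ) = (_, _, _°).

Candidates: 46 free-cell centres × 16 headings = 736 poses. Raycast each; keep the one whose scan matches to 4 dp.
  (1.5, 4.5, 195°): beam 2 = 0.5774 ≠ 4.0415 ✗
  (7.5, 5.5, 195°): beam 1 = 2.5882 ≠ 1.9319 ✗
  (2.5, 2.5, 300°): beam 1 = 1.7321 ≠ 1.9319 ✗
  …
  (7.5, 4.5, 165°): r_1=1.9319, r_2=4.0415, r_3=5.1962, r_4=3.6235 — all match ✓
Only this pose fits every beam.

(x, y, θ) = (7.5, 4.5, 165°)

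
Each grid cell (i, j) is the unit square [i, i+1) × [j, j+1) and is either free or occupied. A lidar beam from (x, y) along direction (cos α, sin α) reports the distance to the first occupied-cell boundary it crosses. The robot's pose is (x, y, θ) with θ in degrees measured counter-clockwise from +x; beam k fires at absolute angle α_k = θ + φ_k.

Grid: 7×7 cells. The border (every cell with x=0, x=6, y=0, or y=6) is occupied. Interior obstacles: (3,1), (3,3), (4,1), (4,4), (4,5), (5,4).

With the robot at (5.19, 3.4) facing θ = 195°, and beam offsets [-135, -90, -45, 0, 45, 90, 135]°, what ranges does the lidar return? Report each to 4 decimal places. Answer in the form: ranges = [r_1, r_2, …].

beam 1: φ=-135°, α=60°
  dir = (cos 60°, sin 60°) = (0.5000, 0.8660); from cell (5,3)
  next x-line at t=1.6200, next y-line at t=0.6928; Δt_x=2.0000, Δt_y=1.1547
    y: enter (5,4) at t=0.6928 ← occupied
  → r_1 = 0.6928
beam 2: φ=-90°, α=105°
  dir = (cos 105°, sin 105°) = (-0.2588, 0.9659); from cell (5,3)
  next x-line at t=0.7341, next y-line at t=0.6212; Δt_x=3.8637, Δt_y=1.0353
    y: enter (5,4) at t=0.6212 ← occupied
  → r_2 = 0.6212
beam 3: φ=-45°, α=150°
  dir = (cos 150°, sin 150°) = (-0.8660, 0.5000); from cell (5,3)
  next x-line at t=0.2194, next y-line at t=1.2000; Δt_x=1.1547, Δt_y=2.0000
    x: enter (4,3) at t=0.2194
    y: enter (4,4) at t=1.2000 ← occupied
  → r_3 = 1.2000
beam 4: φ=0°, α=195°
  dir = (cos 195°, sin 195°) = (-0.9659, -0.2588); from cell (5,3)
  next x-line at t=0.1967, next y-line at t=1.5455; Δt_x=1.0353, Δt_y=3.8637
    x: enter (4,3) at t=0.1967
    x: enter (3,3) at t=1.2320 ← occupied
  → r_4 = 1.2320
beam 5: φ=45°, α=240°
  dir = (cos 240°, sin 240°) = (-0.5000, -0.8660); from cell (5,3)
  next x-line at t=0.3800, next y-line at t=0.4619; Δt_x=2.0000, Δt_y=1.1547
    x: enter (4,3) at t=0.3800
    y: enter (4,2) at t=0.4619
    y: enter (4,1) at t=1.6166 ← occupied
  → r_5 = 1.6166
beam 6: φ=90°, α=285°
  dir = (cos 285°, sin 285°) = (0.2588, -0.9659); from cell (5,3)
  next x-line at t=3.1296, next y-line at t=0.4141; Δt_x=3.8637, Δt_y=1.0353
    y: enter (5,2) at t=0.4141
    y: enter (5,1) at t=1.4494
    y: enter (5,0) at t=2.4847 ← occupied
  → r_6 = 2.4847
beam 7: φ=135°, α=330°
  dir = (cos 330°, sin 330°) = (0.8660, -0.5000); from cell (5,3)
  next x-line at t=0.9353, next y-line at t=0.8000; Δt_x=1.1547, Δt_y=2.0000
    y: enter (5,2) at t=0.8000
    x: enter (6,2) at t=0.9353 ← occupied
  → r_7 = 0.9353

ranges = [0.6928, 0.6212, 1.2000, 1.2320, 1.6166, 2.4847, 0.9353]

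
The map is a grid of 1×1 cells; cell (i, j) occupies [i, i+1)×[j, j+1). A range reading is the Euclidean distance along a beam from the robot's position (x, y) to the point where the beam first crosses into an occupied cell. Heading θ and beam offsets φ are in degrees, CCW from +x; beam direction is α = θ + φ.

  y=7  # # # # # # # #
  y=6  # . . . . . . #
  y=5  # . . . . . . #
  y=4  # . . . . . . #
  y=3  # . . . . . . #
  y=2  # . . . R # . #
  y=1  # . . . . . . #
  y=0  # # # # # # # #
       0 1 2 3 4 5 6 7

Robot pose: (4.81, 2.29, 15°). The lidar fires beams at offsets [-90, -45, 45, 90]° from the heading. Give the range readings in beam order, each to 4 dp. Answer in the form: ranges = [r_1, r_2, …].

ranges = [1.3355, 0.2194, 0.3800, 4.8762]

beam 1: φ=-90°, α=285°
  direction (0.2588, -0.9659); cell (4,2); t to first gridline: x 0.7341, y 0.3002 (then +3.8637 / +1.0353)
    (4,1) via y @ 0.3002
    (5,1) via x @ 0.7341
    (5,0) via y @ 1.3355  # hit
  → r_1 = 1.3355
beam 2: φ=-45°, α=330°
  direction (0.8660, -0.5000); cell (4,2); t to first gridline: x 0.2194, y 0.5800 (then +1.1547 / +2.0000)
    (5,2) via x @ 0.2194  # hit
  → r_2 = 0.2194
beam 3: φ=45°, α=60°
  direction (0.5000, 0.8660); cell (4,2); t to first gridline: x 0.3800, y 0.8198 (then +2.0000 / +1.1547)
    (5,2) via x @ 0.3800  # hit
  → r_3 = 0.3800
beam 4: φ=90°, α=105°
  direction (-0.2588, 0.9659); cell (4,2); t to first gridline: x 3.1296, y 0.7350 (then +3.8637 / +1.0353)
    (4,3) via y @ 0.7350
    (4,4) via y @ 1.7703
    (4,5) via y @ 2.8056
    (3,5) via x @ 3.1296
    (3,6) via y @ 3.8409
    (3,7) via y @ 4.8762  # hit
  → r_4 = 4.8762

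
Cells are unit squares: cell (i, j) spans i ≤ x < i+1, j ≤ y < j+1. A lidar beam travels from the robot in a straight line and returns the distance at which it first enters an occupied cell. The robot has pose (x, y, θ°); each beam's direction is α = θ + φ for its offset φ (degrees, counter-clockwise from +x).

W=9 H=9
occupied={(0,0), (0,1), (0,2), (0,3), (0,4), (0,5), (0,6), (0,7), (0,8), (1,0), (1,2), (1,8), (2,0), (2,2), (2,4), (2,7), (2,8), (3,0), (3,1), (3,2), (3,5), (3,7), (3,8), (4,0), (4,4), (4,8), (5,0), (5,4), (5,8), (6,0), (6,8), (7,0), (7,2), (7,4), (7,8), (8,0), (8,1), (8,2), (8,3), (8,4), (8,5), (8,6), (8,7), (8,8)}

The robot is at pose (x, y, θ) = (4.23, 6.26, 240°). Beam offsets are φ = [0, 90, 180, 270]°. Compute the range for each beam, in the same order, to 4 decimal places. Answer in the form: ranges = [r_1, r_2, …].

beam 1: φ=0°, α=240°
  dir = (cos 240°, sin 240°) = (-0.5000, -0.8660); from cell (4,6)
  next x-line at t=0.4600, next y-line at t=0.3002; Δt_x=2.0000, Δt_y=1.1547
    y: enter (4,5) at t=0.3002
    x: enter (3,5) at t=0.4600 ← occupied
  → r_1 = 0.4600
beam 2: φ=90°, α=330°
  dir = (cos 330°, sin 330°) = (0.8660, -0.5000); from cell (4,6)
  next x-line at t=0.8891, next y-line at t=0.5200; Δt_x=1.1547, Δt_y=2.0000
    y: enter (4,5) at t=0.5200
    x: enter (5,5) at t=0.8891
    x: enter (6,5) at t=2.0438
    y: enter (6,4) at t=2.5200
    x: enter (7,4) at t=3.1985 ← occupied
  → r_2 = 3.1985
beam 3: φ=180°, α=60°
  dir = (cos 60°, sin 60°) = (0.5000, 0.8660); from cell (4,6)
  next x-line at t=1.5400, next y-line at t=0.8545; Δt_x=2.0000, Δt_y=1.1547
    y: enter (4,7) at t=0.8545
    x: enter (5,7) at t=1.5400
    y: enter (5,8) at t=2.0092 ← occupied
  → r_3 = 2.0092
beam 4: φ=270°, α=150°
  dir = (cos 150°, sin 150°) = (-0.8660, 0.5000); from cell (4,6)
  next x-line at t=0.2656, next y-line at t=1.4800; Δt_x=1.1547, Δt_y=2.0000
    x: enter (3,6) at t=0.2656
    x: enter (2,6) at t=1.4203
    y: enter (2,7) at t=1.4800 ← occupied
  → r_4 = 1.4800

ranges = [0.4600, 3.1985, 2.0092, 1.4800]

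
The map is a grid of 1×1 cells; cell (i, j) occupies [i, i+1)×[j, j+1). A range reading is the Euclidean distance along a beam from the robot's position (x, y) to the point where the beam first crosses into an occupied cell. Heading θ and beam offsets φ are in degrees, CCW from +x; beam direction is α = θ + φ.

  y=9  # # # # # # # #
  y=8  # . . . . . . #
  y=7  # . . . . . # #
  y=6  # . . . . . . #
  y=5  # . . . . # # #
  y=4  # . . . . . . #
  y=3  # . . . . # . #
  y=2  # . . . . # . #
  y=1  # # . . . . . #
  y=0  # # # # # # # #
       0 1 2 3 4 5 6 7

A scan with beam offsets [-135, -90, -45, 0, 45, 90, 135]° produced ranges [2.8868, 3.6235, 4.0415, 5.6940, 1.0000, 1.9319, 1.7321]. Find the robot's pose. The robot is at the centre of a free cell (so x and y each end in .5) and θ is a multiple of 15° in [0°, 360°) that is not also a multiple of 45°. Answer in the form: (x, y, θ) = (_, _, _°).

Enumerate (i+0.5, j+0.5, θ) over the 42 free cells and 16 admissible headings. For each, cast all 7 beams and compare to the given ranges.
  (3.5, 4.5, 30°): beam 1 = 3.6235 ≠ 2.8868 ✗
  (5.5, 4.5, 75°): beam 1 = 0.5774 ≠ 2.8868 ✗
  (5.5, 4.5, 60°): beam 1 = 0.5176 ≠ 2.8868 ✗
  …
  (4.5, 6.5, 255°): r_1=2.8868, r_2=3.6235, r_3=4.0415, r_4=5.6940, r_5=1.0000, r_6=1.9319, r_7=1.7321 — all match ✓
Unique over the lattice → pose = (4.5, 6.5, 255°).

(x, y, θ) = (4.5, 6.5, 255°)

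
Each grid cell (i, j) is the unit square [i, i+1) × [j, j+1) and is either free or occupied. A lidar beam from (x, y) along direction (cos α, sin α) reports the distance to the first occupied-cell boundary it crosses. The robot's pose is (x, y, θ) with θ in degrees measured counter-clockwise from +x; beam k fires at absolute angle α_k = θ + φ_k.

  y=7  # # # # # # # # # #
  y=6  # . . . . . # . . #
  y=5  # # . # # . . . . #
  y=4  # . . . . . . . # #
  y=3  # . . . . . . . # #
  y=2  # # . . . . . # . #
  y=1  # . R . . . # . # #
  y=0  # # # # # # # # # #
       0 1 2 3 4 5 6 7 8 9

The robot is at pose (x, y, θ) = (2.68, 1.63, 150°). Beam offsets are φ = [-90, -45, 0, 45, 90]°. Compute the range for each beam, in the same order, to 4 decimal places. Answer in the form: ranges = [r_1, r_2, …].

beam 1: φ=-90°, α=60°
  dir = (cos 60°, sin 60°) = (0.5000, 0.8660); from cell (2,1)
  next x-line at t=0.6400, next y-line at t=0.4272; Δt_x=2.0000, Δt_y=1.1547
    y: enter (2,2) at t=0.4272
    x: enter (3,2) at t=0.6400
    y: enter (3,3) at t=1.5819
    x: enter (4,3) at t=2.6400
    y: enter (4,4) at t=2.7366
    y: enter (4,5) at t=3.8913 ← occupied
  → r_1 = 3.8913
beam 2: φ=-45°, α=105°
  dir = (cos 105°, sin 105°) = (-0.2588, 0.9659); from cell (2,1)
  next x-line at t=2.6273, next y-line at t=0.3831; Δt_x=3.8637, Δt_y=1.0353
    y: enter (2,2) at t=0.3831
    y: enter (2,3) at t=1.4183
    y: enter (2,4) at t=2.4536
    x: enter (1,4) at t=2.6273
    y: enter (1,5) at t=3.4889 ← occupied
  → r_2 = 3.4889
beam 3: φ=0°, α=150°
  dir = (cos 150°, sin 150°) = (-0.8660, 0.5000); from cell (2,1)
  next x-line at t=0.7852, next y-line at t=0.7400; Δt_x=1.1547, Δt_y=2.0000
    y: enter (2,2) at t=0.7400
    x: enter (1,2) at t=0.7852 ← occupied
  → r_3 = 0.7852
beam 4: φ=45°, α=195°
  dir = (cos 195°, sin 195°) = (-0.9659, -0.2588); from cell (2,1)
  next x-line at t=0.7040, next y-line at t=2.4341; Δt_x=1.0353, Δt_y=3.8637
    x: enter (1,1) at t=0.7040
    x: enter (0,1) at t=1.7393 ← occupied
  → r_4 = 1.7393
beam 5: φ=90°, α=240°
  dir = (cos 240°, sin 240°) = (-0.5000, -0.8660); from cell (2,1)
  next x-line at t=1.3600, next y-line at t=0.7275; Δt_x=2.0000, Δt_y=1.1547
    y: enter (2,0) at t=0.7275 ← occupied
  → r_5 = 0.7275

ranges = [3.8913, 3.4889, 0.7852, 1.7393, 0.7275]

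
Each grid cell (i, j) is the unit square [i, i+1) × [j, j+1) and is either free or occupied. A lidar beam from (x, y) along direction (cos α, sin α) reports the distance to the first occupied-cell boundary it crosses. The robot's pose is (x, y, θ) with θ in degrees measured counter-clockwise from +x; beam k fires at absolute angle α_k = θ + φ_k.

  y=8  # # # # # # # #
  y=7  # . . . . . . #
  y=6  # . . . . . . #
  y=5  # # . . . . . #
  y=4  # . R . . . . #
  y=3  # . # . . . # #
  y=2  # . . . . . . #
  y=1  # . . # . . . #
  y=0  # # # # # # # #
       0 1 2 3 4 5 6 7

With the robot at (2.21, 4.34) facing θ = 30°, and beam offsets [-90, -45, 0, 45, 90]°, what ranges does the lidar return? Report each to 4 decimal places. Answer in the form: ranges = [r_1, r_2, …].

ranges = [0.3926, 3.9237, 5.5310, 3.7891, 0.7621]

beam 1: φ=-90°, α=300°
  d=(0.5000,-0.8660)  start (2,4)  tX=1.5800 tY=0.3926  stride 1/|dx|=2.0000 1/|dy|=1.1547
    cross y-line → (2,3), t=0.3926 (wall)
  → r_1 = 0.3926
beam 2: φ=-45°, α=345°
  d=(0.9659,-0.2588)  start (2,4)  tX=0.8179 tY=1.3137  stride 1/|dx|=1.0353 1/|dy|=3.8637
    cross x-line → (3,4), t=0.8179
    cross y-line → (3,3), t=1.3137
    cross x-line → (4,3), t=1.8531
    cross x-line → (5,3), t=2.8884
    cross x-line → (6,3), t=3.9237 (wall)
  → r_2 = 3.9237
beam 3: φ=0°, α=30°
  d=(0.8660,0.5000)  start (2,4)  tX=0.9122 tY=1.3200  stride 1/|dx|=1.1547 1/|dy|=2.0000
    cross x-line → (3,4), t=0.9122
    cross y-line → (3,5), t=1.3200
    cross x-line → (4,5), t=2.0669
    cross x-line → (5,5), t=3.2216
    cross y-line → (5,6), t=3.3200
    cross x-line → (6,6), t=4.3763
    cross y-line → (6,7), t=5.3200
    cross x-line → (7,7), t=5.5310 (wall)
  → r_3 = 5.5310
beam 4: φ=45°, α=75°
  d=(0.2588,0.9659)  start (2,4)  tX=3.0523 tY=0.6833  stride 1/|dx|=3.8637 1/|dy|=1.0353
    cross y-line → (2,5), t=0.6833
    cross y-line → (2,6), t=1.7186
    cross y-line → (2,7), t=2.7538
    cross x-line → (3,7), t=3.0523
    cross y-line → (3,8), t=3.7891 (wall)
  → r_4 = 3.7891
beam 5: φ=90°, α=120°
  d=(-0.5000,0.8660)  start (2,4)  tX=0.4200 tY=0.7621  stride 1/|dx|=2.0000 1/|dy|=1.1547
    cross x-line → (1,4), t=0.4200
    cross y-line → (1,5), t=0.7621 (wall)
  → r_5 = 0.7621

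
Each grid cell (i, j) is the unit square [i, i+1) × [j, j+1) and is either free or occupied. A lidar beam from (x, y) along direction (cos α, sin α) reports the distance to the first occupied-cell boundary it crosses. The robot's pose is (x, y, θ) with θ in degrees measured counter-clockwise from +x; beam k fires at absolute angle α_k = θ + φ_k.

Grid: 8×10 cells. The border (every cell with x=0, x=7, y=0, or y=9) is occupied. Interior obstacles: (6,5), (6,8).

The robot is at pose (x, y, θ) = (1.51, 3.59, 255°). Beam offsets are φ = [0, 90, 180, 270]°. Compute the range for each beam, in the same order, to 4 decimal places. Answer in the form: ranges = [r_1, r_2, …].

ranges = [1.9705, 5.6837, 5.6008, 0.5280]

beam 1: φ=0°, α=255°
  cosα=-0.2588 sinα=-0.9659 | (1,3) | tMaxX 1.9705 tMaxY 0.6108 | tΔX 3.8637 tΔY 1.0353
    t=0.6108 [y] (1,2)
    t=1.6461 [y] (1,1)
    t=1.9705 [x] (0,1) — stop
  → r_1 = 1.9705
beam 2: φ=90°, α=345°
  cosα=0.9659 sinα=-0.2588 | (1,3) | tMaxX 0.5073 tMaxY 2.2796 | tΔX 1.0353 tΔY 3.8637
    t=0.5073 [x] (2,3)
    t=1.5426 [x] (3,3)
    t=2.2796 [y] (3,2)
    t=2.5778 [x] (4,2)
    t=3.6131 [x] (5,2)
    t=4.6484 [x] (6,2)
    t=5.6837 [x] (7,2) — stop
  → r_2 = 5.6837
beam 3: φ=180°, α=75°
  cosα=0.2588 sinα=0.9659 | (1,3) | tMaxX 1.8932 tMaxY 0.4245 | tΔX 3.8637 tΔY 1.0353
    t=0.4245 [y] (1,4)
    t=1.4597 [y] (1,5)
    t=1.8932 [x] (2,5)
    t=2.4950 [y] (2,6)
    t=3.5303 [y] (2,7)
    t=4.5656 [y] (2,8)
    t=5.6008 [y] (2,9) — stop
  → r_3 = 5.6008
beam 4: φ=270°, α=165°
  cosα=-0.9659 sinα=0.2588 | (1,3) | tMaxX 0.5280 tMaxY 1.5841 | tΔX 1.0353 tΔY 3.8637
    t=0.5280 [x] (0,3) — stop
  → r_4 = 0.5280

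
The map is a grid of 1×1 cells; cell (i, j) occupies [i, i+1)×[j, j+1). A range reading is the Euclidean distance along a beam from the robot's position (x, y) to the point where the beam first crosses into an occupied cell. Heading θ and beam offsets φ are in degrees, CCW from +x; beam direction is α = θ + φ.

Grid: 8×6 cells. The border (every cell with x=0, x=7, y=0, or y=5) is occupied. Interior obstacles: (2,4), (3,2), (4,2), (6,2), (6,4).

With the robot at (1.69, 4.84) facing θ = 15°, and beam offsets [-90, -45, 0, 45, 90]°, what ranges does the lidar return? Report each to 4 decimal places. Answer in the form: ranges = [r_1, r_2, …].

ranges = [3.9755, 0.3580, 0.3209, 0.1848, 0.1656]

beam 1: φ=-90°, α=285°
  dir = (cos 285°, sin 285°) = (0.2588, -0.9659); from cell (1,4)
  next x-line at t=1.1977, next y-line at t=0.8696; Δt_x=3.8637, Δt_y=1.0353
    y: enter (1,3) at t=0.8696
    x: enter (2,3) at t=1.1977
    y: enter (2,2) at t=1.9049
    y: enter (2,1) at t=2.9402
    y: enter (2,0) at t=3.9755 ← occupied
  → r_1 = 3.9755
beam 2: φ=-45°, α=330°
  dir = (cos 330°, sin 330°) = (0.8660, -0.5000); from cell (1,4)
  next x-line at t=0.3580, next y-line at t=1.6800; Δt_x=1.1547, Δt_y=2.0000
    x: enter (2,4) at t=0.3580 ← occupied
  → r_2 = 0.3580
beam 3: φ=0°, α=15°
  dir = (cos 15°, sin 15°) = (0.9659, 0.2588); from cell (1,4)
  next x-line at t=0.3209, next y-line at t=0.6182; Δt_x=1.0353, Δt_y=3.8637
    x: enter (2,4) at t=0.3209 ← occupied
  → r_3 = 0.3209
beam 4: φ=45°, α=60°
  dir = (cos 60°, sin 60°) = (0.5000, 0.8660); from cell (1,4)
  next x-line at t=0.6200, next y-line at t=0.1848; Δt_x=2.0000, Δt_y=1.1547
    y: enter (1,5) at t=0.1848 ← occupied
  → r_4 = 0.1848
beam 5: φ=90°, α=105°
  dir = (cos 105°, sin 105°) = (-0.2588, 0.9659); from cell (1,4)
  next x-line at t=2.6660, next y-line at t=0.1656; Δt_x=3.8637, Δt_y=1.0353
    y: enter (1,5) at t=0.1656 ← occupied
  → r_5 = 0.1656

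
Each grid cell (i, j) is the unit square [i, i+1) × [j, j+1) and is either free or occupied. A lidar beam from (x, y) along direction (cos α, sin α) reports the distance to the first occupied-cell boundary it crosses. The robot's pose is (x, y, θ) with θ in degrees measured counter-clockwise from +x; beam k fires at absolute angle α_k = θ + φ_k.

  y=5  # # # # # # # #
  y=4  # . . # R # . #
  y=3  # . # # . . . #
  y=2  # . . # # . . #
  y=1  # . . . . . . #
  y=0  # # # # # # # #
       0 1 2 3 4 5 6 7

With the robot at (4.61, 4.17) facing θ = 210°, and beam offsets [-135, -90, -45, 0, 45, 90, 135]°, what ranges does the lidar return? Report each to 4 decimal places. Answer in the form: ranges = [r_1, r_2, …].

beam 1: φ=-135°, α=75°
  cosα=0.2588 sinα=0.9659 | (4,4) | tMaxX 1.5068 tMaxY 0.8593 | tΔX 3.8637 tΔY 1.0353
    t=0.8593 [y] (4,5) — stop
  → r_1 = 0.8593
beam 2: φ=-90°, α=120°
  cosα=-0.5000 sinα=0.8660 | (4,4) | tMaxX 1.2200 tMaxY 0.9584 | tΔX 2.0000 tΔY 1.1547
    t=0.9584 [y] (4,5) — stop
  → r_2 = 0.9584
beam 3: φ=-45°, α=165°
  cosα=-0.9659 sinα=0.2588 | (4,4) | tMaxX 0.6315 tMaxY 3.2069 | tΔX 1.0353 tΔY 3.8637
    t=0.6315 [x] (3,4) — stop
  → r_3 = 0.6315
beam 4: φ=0°, α=210°
  cosα=-0.8660 sinα=-0.5000 | (4,4) | tMaxX 0.7044 tMaxY 0.3400 | tΔX 1.1547 tΔY 2.0000
    t=0.3400 [y] (4,3)
    t=0.7044 [x] (3,3) — stop
  → r_4 = 0.7044
beam 5: φ=45°, α=255°
  cosα=-0.2588 sinα=-0.9659 | (4,4) | tMaxX 2.3569 tMaxY 0.1760 | tΔX 3.8637 tΔY 1.0353
    t=0.1760 [y] (4,3)
    t=1.2113 [y] (4,2) — stop
  → r_5 = 1.2113
beam 6: φ=90°, α=300°
  cosα=0.5000 sinα=-0.8660 | (4,4) | tMaxX 0.7800 tMaxY 0.1963 | tΔX 2.0000 tΔY 1.1547
    t=0.1963 [y] (4,3)
    t=0.7800 [x] (5,3)
    t=1.3510 [y] (5,2)
    t=2.5057 [y] (5,1)
    t=2.7800 [x] (6,1)
    t=3.6604 [y] (6,0) — stop
  → r_6 = 3.6604
beam 7: φ=135°, α=345°
  cosα=0.9659 sinα=-0.2588 | (4,4) | tMaxX 0.4038 tMaxY 0.6568 | tΔX 1.0353 tΔY 3.8637
    t=0.4038 [x] (5,4) — stop
  → r_7 = 0.4038

ranges = [0.8593, 0.9584, 0.6315, 0.7044, 1.2113, 3.6604, 0.4038]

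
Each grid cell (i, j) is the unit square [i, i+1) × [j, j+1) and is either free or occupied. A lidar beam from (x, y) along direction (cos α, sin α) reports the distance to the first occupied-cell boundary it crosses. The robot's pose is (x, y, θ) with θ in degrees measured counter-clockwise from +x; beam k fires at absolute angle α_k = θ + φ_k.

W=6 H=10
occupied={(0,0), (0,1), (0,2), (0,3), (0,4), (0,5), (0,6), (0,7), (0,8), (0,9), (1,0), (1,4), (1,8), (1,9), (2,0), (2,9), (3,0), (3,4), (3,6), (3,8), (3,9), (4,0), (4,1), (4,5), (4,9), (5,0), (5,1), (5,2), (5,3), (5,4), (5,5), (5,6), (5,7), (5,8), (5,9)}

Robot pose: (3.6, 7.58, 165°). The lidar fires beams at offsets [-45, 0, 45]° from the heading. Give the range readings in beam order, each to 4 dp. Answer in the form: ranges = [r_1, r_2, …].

beam 1: φ=-45°, α=120°
  direction (-0.5000, 0.8660); cell (3,7); t to first gridline: x 1.2000, y 0.4850 (then +2.0000 / +1.1547)
    (3,8) via y @ 0.4850  # hit
  → r_1 = 0.4850
beam 2: φ=0°, α=165°
  direction (-0.9659, 0.2588); cell (3,7); t to first gridline: x 0.6212, y 1.6228 (then +1.0353 / +3.8637)
    (2,7) via x @ 0.6212
    (2,8) via y @ 1.6228
    (1,8) via x @ 1.6564  # hit
  → r_2 = 1.6564
beam 3: φ=45°, α=210°
  direction (-0.8660, -0.5000); cell (3,7); t to first gridline: x 0.6928, y 1.1600 (then +1.1547 / +2.0000)
    (2,7) via x @ 0.6928
    (2,6) via y @ 1.1600
    (1,6) via x @ 1.8475
    (0,6) via x @ 3.0022  # hit
  → r_3 = 3.0022

ranges = [0.4850, 1.6564, 3.0022]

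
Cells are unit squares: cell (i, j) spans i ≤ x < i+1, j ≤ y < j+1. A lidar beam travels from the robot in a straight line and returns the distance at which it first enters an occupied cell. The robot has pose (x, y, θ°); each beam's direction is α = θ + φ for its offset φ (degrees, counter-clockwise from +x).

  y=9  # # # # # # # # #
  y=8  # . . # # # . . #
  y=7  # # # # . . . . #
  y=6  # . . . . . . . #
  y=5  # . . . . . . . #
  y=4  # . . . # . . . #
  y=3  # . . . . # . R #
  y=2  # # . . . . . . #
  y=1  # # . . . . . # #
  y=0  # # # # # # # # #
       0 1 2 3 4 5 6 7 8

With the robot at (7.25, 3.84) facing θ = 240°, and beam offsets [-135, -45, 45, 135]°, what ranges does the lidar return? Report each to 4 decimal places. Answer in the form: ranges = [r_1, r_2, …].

ranges = [4.8296, 1.2941, 1.9049, 0.7765]

beam 1: φ=-135°, α=105°
  dir = (cos 105°, sin 105°) = (-0.2588, 0.9659); from cell (7,3)
  next x-line at t=0.9659, next y-line at t=0.1656; Δt_x=3.8637, Δt_y=1.0353
    y: enter (7,4) at t=0.1656
    x: enter (6,4) at t=0.9659
    y: enter (6,5) at t=1.2009
    y: enter (6,6) at t=2.2362
    y: enter (6,7) at t=3.2715
    y: enter (6,8) at t=4.3067
    x: enter (5,8) at t=4.8296 ← occupied
  → r_1 = 4.8296
beam 2: φ=-45°, α=195°
  dir = (cos 195°, sin 195°) = (-0.9659, -0.2588); from cell (7,3)
  next x-line at t=0.2588, next y-line at t=3.2455; Δt_x=1.0353, Δt_y=3.8637
    x: enter (6,3) at t=0.2588
    x: enter (5,3) at t=1.2941 ← occupied
  → r_2 = 1.2941
beam 3: φ=45°, α=285°
  dir = (cos 285°, sin 285°) = (0.2588, -0.9659); from cell (7,3)
  next x-line at t=2.8978, next y-line at t=0.8696; Δt_x=3.8637, Δt_y=1.0353
    y: enter (7,2) at t=0.8696
    y: enter (7,1) at t=1.9049 ← occupied
  → r_3 = 1.9049
beam 4: φ=135°, α=15°
  dir = (cos 15°, sin 15°) = (0.9659, 0.2588); from cell (7,3)
  next x-line at t=0.7765, next y-line at t=0.6182; Δt_x=1.0353, Δt_y=3.8637
    y: enter (7,4) at t=0.6182
    x: enter (8,4) at t=0.7765 ← occupied
  → r_4 = 0.7765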